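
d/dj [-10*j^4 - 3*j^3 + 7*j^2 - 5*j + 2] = -40*j^3 - 9*j^2 + 14*j - 5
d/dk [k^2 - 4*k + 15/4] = 2*k - 4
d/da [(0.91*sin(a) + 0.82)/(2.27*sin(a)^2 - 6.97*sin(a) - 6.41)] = (-3.7228*sin(a) + 1.03285*cos(2*a) - 1.15055)*cos(a)/(-2.27*sin(a)^2 + 6.97*sin(a) + 6.41)^2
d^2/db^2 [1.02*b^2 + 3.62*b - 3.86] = 2.04000000000000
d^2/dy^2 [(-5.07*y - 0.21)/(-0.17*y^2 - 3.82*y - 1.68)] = ((0.34*y + 3.82)*(0.68*y + 7.64)*(5.07*y + 0.21) - (5.1714*y + 38.8062)*(0.17*y^2 + 3.82*y + 1.68))/(0.17*y^2 + 3.82*y + 1.68)^3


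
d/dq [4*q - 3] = 4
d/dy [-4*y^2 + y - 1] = 1 - 8*y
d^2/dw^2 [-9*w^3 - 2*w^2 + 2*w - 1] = -54*w - 4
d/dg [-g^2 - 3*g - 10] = -2*g - 3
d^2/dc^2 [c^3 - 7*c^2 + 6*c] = 6*c - 14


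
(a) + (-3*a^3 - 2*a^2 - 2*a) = -3*a^3 - 2*a^2 - a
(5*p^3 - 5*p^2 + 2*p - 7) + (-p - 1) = 5*p^3 - 5*p^2 + p - 8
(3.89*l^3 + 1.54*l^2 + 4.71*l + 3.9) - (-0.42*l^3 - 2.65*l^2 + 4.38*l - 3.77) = 4.31*l^3 + 4.19*l^2 + 0.33*l + 7.67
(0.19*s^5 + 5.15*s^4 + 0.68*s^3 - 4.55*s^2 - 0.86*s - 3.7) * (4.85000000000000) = 0.9215*s^5 + 24.9775*s^4 + 3.298*s^3 - 22.0675*s^2 - 4.171*s - 17.945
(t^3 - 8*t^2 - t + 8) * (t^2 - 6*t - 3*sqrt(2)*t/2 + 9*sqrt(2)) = t^5 - 14*t^4 - 3*sqrt(2)*t^4/2 + 21*sqrt(2)*t^3 + 47*t^3 - 141*sqrt(2)*t^2/2 + 14*t^2 - 48*t - 21*sqrt(2)*t + 72*sqrt(2)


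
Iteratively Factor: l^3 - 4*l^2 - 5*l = (l - 5)*(l^2 + l) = (l - 5)*(l + 1)*(l)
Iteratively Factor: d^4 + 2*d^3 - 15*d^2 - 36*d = (d - 4)*(d^3 + 6*d^2 + 9*d) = (d - 4)*(d + 3)*(d^2 + 3*d) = d*(d - 4)*(d + 3)*(d + 3)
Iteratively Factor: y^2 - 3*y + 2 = (y - 1)*(y - 2)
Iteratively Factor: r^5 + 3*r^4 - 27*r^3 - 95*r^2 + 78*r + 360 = (r - 2)*(r^4 + 5*r^3 - 17*r^2 - 129*r - 180) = (r - 2)*(r + 4)*(r^3 + r^2 - 21*r - 45) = (r - 2)*(r + 3)*(r + 4)*(r^2 - 2*r - 15) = (r - 2)*(r + 3)^2*(r + 4)*(r - 5)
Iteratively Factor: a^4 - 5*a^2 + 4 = (a + 1)*(a^3 - a^2 - 4*a + 4) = (a + 1)*(a + 2)*(a^2 - 3*a + 2) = (a - 1)*(a + 1)*(a + 2)*(a - 2)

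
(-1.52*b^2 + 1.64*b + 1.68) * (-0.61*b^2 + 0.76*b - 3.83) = 0.9272*b^4 - 2.1556*b^3 + 6.0432*b^2 - 5.0044*b - 6.4344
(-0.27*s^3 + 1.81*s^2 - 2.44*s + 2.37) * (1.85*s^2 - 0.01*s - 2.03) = -0.4995*s^5 + 3.3512*s^4 - 3.984*s^3 + 0.7346*s^2 + 4.9295*s - 4.8111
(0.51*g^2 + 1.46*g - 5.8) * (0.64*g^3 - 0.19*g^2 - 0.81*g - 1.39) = 0.3264*g^5 + 0.8375*g^4 - 4.4025*g^3 - 0.7895*g^2 + 2.6686*g + 8.062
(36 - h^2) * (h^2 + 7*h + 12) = -h^4 - 7*h^3 + 24*h^2 + 252*h + 432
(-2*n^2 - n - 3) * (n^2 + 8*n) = -2*n^4 - 17*n^3 - 11*n^2 - 24*n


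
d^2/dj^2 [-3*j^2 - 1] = -6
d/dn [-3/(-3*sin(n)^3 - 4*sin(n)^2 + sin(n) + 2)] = 3*(1 - 9*sin(n))*cos(n)/((sin(n) + 1)^3*(3*sin(n) - 2)^2)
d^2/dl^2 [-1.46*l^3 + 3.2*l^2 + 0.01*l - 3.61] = 6.4 - 8.76*l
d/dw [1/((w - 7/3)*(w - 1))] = 6*(5 - 3*w)/(9*w^4 - 60*w^3 + 142*w^2 - 140*w + 49)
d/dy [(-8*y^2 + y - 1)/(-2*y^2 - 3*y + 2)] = (26*y^2 - 36*y - 1)/(4*y^4 + 12*y^3 + y^2 - 12*y + 4)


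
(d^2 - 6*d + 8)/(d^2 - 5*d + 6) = (d - 4)/(d - 3)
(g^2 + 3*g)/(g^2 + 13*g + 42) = g*(g + 3)/(g^2 + 13*g + 42)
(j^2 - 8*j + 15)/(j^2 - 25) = (j - 3)/(j + 5)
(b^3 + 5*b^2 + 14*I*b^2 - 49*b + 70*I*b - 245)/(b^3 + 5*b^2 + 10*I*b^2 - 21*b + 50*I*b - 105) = (b + 7*I)/(b + 3*I)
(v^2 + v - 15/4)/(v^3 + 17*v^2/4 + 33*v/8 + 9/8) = 2*(4*v^2 + 4*v - 15)/(8*v^3 + 34*v^2 + 33*v + 9)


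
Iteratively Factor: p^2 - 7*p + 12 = (p - 4)*(p - 3)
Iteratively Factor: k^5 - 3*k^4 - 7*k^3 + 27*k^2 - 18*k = (k)*(k^4 - 3*k^3 - 7*k^2 + 27*k - 18) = k*(k - 2)*(k^3 - k^2 - 9*k + 9) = k*(k - 3)*(k - 2)*(k^2 + 2*k - 3) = k*(k - 3)*(k - 2)*(k - 1)*(k + 3)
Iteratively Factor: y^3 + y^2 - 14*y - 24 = (y + 3)*(y^2 - 2*y - 8) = (y + 2)*(y + 3)*(y - 4)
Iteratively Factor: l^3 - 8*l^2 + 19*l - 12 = (l - 3)*(l^2 - 5*l + 4) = (l - 3)*(l - 1)*(l - 4)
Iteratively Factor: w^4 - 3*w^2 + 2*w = (w - 1)*(w^3 + w^2 - 2*w) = w*(w - 1)*(w^2 + w - 2) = w*(w - 1)^2*(w + 2)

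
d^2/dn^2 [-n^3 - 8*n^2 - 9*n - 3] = -6*n - 16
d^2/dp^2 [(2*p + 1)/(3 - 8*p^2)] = 16*(-32*p^2*(2*p + 1) + (6*p + 1)*(8*p^2 - 3))/(8*p^2 - 3)^3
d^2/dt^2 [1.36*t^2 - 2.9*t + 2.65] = 2.72000000000000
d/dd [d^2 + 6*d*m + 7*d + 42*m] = 2*d + 6*m + 7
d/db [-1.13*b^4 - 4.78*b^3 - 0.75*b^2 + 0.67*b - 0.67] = -4.52*b^3 - 14.34*b^2 - 1.5*b + 0.67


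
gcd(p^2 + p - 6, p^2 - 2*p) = p - 2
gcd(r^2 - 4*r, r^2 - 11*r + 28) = r - 4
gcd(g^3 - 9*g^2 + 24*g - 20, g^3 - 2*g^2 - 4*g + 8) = g^2 - 4*g + 4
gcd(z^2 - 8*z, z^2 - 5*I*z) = z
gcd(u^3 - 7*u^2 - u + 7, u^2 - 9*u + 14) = u - 7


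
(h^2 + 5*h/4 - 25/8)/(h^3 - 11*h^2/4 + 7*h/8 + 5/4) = (2*h + 5)/(2*h^2 - 3*h - 2)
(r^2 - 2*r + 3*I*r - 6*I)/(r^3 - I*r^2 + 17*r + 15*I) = (r - 2)/(r^2 - 4*I*r + 5)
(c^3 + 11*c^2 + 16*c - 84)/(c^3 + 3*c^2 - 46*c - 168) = (c^2 + 5*c - 14)/(c^2 - 3*c - 28)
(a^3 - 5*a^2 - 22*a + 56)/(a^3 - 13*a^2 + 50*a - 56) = (a + 4)/(a - 4)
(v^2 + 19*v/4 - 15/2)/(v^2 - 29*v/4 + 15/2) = (v + 6)/(v - 6)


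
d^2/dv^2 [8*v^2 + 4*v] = 16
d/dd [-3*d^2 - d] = -6*d - 1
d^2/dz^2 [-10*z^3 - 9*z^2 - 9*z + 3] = -60*z - 18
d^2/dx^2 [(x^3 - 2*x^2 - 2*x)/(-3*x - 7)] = 2*(-9*x^3 - 63*x^2 - 147*x + 56)/(27*x^3 + 189*x^2 + 441*x + 343)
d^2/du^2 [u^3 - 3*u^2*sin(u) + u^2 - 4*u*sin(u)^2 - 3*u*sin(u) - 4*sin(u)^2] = 3*u^2*sin(u) + 3*u*sin(u) - 12*u*cos(u) - 8*u*cos(2*u) + 6*u - 6*sqrt(2)*sin(u + pi/4) - 8*sqrt(2)*sin(2*u + pi/4) + 2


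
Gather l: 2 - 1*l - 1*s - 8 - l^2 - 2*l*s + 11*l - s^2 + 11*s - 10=-l^2 + l*(10 - 2*s) - s^2 + 10*s - 16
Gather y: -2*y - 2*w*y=y*(-2*w - 2)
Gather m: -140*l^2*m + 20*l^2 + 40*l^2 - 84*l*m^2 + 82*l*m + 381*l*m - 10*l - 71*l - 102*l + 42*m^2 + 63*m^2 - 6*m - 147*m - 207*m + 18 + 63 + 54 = 60*l^2 - 183*l + m^2*(105 - 84*l) + m*(-140*l^2 + 463*l - 360) + 135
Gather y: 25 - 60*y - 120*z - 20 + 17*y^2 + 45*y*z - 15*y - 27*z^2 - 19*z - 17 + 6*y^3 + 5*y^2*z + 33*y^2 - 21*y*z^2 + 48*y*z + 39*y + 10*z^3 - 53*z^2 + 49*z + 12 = 6*y^3 + y^2*(5*z + 50) + y*(-21*z^2 + 93*z - 36) + 10*z^3 - 80*z^2 - 90*z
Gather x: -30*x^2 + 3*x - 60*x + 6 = -30*x^2 - 57*x + 6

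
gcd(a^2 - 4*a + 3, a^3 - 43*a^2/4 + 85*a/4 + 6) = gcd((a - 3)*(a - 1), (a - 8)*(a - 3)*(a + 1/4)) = a - 3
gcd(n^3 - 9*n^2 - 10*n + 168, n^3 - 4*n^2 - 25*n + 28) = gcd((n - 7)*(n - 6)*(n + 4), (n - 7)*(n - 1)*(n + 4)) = n^2 - 3*n - 28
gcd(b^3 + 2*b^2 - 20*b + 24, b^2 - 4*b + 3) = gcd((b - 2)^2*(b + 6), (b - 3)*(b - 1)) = 1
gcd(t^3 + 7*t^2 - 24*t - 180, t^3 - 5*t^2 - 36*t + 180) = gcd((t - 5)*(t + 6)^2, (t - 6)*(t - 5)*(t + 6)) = t^2 + t - 30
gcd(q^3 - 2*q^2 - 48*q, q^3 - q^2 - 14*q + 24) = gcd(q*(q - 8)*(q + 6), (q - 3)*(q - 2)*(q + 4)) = 1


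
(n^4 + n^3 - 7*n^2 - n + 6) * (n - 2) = n^5 - n^4 - 9*n^3 + 13*n^2 + 8*n - 12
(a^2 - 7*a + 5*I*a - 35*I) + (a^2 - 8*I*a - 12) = 2*a^2 - 7*a - 3*I*a - 12 - 35*I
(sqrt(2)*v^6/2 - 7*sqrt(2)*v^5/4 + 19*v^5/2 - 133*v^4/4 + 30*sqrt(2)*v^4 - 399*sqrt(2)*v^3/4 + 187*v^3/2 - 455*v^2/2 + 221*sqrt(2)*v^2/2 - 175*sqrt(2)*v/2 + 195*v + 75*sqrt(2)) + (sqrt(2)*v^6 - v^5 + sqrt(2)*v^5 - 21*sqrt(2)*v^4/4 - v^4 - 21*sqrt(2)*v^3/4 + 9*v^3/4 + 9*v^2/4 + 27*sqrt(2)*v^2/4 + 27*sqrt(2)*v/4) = 3*sqrt(2)*v^6/2 - 3*sqrt(2)*v^5/4 + 17*v^5/2 - 137*v^4/4 + 99*sqrt(2)*v^4/4 - 105*sqrt(2)*v^3 + 383*v^3/4 - 901*v^2/4 + 469*sqrt(2)*v^2/4 - 323*sqrt(2)*v/4 + 195*v + 75*sqrt(2)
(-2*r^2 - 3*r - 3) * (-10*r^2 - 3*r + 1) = 20*r^4 + 36*r^3 + 37*r^2 + 6*r - 3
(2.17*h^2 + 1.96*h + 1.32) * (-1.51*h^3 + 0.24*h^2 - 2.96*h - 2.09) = -3.2767*h^5 - 2.4388*h^4 - 7.946*h^3 - 10.0201*h^2 - 8.0036*h - 2.7588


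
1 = 1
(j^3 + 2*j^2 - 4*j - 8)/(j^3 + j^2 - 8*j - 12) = (j - 2)/(j - 3)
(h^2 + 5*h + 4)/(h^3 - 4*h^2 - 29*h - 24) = (h + 4)/(h^2 - 5*h - 24)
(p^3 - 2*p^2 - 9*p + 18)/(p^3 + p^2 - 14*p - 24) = (p^2 - 5*p + 6)/(p^2 - 2*p - 8)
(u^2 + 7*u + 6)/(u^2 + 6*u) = (u + 1)/u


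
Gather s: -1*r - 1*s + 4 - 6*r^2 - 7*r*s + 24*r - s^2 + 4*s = -6*r^2 + 23*r - s^2 + s*(3 - 7*r) + 4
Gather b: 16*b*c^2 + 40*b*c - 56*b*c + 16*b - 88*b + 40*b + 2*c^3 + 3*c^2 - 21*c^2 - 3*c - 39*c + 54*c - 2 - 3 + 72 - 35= b*(16*c^2 - 16*c - 32) + 2*c^3 - 18*c^2 + 12*c + 32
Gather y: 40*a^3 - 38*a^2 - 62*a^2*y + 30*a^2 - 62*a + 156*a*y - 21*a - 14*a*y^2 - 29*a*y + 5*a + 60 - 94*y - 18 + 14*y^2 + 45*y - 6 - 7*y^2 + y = 40*a^3 - 8*a^2 - 78*a + y^2*(7 - 14*a) + y*(-62*a^2 + 127*a - 48) + 36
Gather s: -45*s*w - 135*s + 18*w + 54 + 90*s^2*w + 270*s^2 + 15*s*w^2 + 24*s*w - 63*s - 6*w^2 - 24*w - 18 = s^2*(90*w + 270) + s*(15*w^2 - 21*w - 198) - 6*w^2 - 6*w + 36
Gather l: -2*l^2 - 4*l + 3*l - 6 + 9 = -2*l^2 - l + 3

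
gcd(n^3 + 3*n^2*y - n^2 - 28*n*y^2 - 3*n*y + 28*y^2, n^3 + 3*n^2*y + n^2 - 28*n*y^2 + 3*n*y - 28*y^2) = -n^2 - 3*n*y + 28*y^2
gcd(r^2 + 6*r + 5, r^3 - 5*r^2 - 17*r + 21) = 1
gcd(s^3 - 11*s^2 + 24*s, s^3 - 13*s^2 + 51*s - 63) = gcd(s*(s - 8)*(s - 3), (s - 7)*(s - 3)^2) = s - 3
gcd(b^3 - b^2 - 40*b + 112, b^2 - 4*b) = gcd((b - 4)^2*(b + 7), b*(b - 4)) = b - 4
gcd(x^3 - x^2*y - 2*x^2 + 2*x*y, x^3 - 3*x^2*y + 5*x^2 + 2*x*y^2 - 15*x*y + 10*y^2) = x - y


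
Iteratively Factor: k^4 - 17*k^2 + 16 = (k + 4)*(k^3 - 4*k^2 - k + 4) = (k + 1)*(k + 4)*(k^2 - 5*k + 4) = (k - 4)*(k + 1)*(k + 4)*(k - 1)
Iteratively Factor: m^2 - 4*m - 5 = (m - 5)*(m + 1)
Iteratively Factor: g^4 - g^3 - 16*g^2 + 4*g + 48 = (g + 2)*(g^3 - 3*g^2 - 10*g + 24) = (g - 4)*(g + 2)*(g^2 + g - 6) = (g - 4)*(g - 2)*(g + 2)*(g + 3)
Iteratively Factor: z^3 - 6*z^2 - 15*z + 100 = (z + 4)*(z^2 - 10*z + 25) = (z - 5)*(z + 4)*(z - 5)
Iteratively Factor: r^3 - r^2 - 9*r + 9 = (r - 3)*(r^2 + 2*r - 3) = (r - 3)*(r - 1)*(r + 3)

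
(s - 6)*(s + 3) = s^2 - 3*s - 18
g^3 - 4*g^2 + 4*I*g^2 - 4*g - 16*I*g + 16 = (g - 4)*(g + 2*I)^2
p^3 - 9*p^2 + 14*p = p*(p - 7)*(p - 2)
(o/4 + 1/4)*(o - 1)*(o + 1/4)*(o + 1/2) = o^4/4 + 3*o^3/16 - 7*o^2/32 - 3*o/16 - 1/32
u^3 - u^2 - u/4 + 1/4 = (u - 1)*(u - 1/2)*(u + 1/2)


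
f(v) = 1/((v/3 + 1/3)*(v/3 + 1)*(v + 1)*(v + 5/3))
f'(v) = -1/((v/3 + 1/3)*(v/3 + 1)*(v + 1)*(v + 5/3)^2) - 1/((v/3 + 1/3)*(v/3 + 1)*(v + 1)^2*(v + 5/3)) - 1/(3*(v/3 + 1/3)*(v/3 + 1)^2*(v + 1)*(v + 5/3)) - 1/(3*(v/3 + 1/3)^2*(v/3 + 1)*(v + 1)*(v + 5/3)) = 27*(-3*(v + 1)*(v + 3) - (v + 1)*(3*v + 5) - 2*(v + 3)*(3*v + 5))/((v + 1)^3*(v + 3)^2*(3*v + 5)^2)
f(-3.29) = 3.65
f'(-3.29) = 18.00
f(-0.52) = 13.74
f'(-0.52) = -74.75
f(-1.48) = 137.67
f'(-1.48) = -254.47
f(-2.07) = -20.96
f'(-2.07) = -68.60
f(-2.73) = -10.47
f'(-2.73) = 16.83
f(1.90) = 0.06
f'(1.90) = -0.07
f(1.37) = 0.12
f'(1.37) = -0.17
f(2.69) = 0.03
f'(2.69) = -0.03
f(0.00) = 1.80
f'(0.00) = -5.28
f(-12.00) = 0.00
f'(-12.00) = 0.00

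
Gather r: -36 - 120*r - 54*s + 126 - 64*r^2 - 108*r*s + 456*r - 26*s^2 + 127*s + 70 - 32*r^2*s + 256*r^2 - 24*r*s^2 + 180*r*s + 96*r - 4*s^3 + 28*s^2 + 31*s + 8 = r^2*(192 - 32*s) + r*(-24*s^2 + 72*s + 432) - 4*s^3 + 2*s^2 + 104*s + 168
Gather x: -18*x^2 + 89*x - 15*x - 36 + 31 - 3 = -18*x^2 + 74*x - 8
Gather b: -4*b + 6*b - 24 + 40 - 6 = 2*b + 10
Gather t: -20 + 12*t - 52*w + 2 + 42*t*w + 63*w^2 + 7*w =t*(42*w + 12) + 63*w^2 - 45*w - 18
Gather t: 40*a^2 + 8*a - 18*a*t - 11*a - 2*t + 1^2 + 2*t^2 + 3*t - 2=40*a^2 - 3*a + 2*t^2 + t*(1 - 18*a) - 1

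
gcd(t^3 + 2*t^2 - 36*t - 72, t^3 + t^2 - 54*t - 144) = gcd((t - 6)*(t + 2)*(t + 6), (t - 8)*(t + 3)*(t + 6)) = t + 6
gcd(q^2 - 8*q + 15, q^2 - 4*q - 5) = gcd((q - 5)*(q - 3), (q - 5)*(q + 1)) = q - 5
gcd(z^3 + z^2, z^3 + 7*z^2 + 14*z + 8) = z + 1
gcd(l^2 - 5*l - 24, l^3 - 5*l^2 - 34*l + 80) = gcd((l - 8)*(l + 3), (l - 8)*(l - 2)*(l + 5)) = l - 8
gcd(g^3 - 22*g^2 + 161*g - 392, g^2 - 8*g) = g - 8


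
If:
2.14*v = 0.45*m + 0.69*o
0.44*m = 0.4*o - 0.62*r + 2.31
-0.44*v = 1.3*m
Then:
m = -0.338461538461538*v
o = 3.3221850613155*v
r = 2.38354371201496*v + 3.7258064516129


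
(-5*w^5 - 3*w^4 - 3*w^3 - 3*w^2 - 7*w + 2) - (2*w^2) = -5*w^5 - 3*w^4 - 3*w^3 - 5*w^2 - 7*w + 2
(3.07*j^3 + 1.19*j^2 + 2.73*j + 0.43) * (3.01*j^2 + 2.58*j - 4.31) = 9.2407*j^5 + 11.5025*j^4 - 1.9442*j^3 + 3.2088*j^2 - 10.6569*j - 1.8533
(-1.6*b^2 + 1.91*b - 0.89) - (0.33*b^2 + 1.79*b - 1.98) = -1.93*b^2 + 0.12*b + 1.09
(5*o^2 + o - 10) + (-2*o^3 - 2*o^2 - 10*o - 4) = -2*o^3 + 3*o^2 - 9*o - 14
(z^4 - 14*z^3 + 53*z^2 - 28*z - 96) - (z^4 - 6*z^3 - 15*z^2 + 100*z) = -8*z^3 + 68*z^2 - 128*z - 96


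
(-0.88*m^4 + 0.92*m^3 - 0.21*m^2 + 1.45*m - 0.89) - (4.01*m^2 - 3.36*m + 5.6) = -0.88*m^4 + 0.92*m^3 - 4.22*m^2 + 4.81*m - 6.49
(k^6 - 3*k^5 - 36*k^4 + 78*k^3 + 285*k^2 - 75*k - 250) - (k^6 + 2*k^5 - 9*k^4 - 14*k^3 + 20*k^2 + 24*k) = -5*k^5 - 27*k^4 + 92*k^3 + 265*k^2 - 99*k - 250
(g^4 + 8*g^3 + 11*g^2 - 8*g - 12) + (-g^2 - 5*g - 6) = g^4 + 8*g^3 + 10*g^2 - 13*g - 18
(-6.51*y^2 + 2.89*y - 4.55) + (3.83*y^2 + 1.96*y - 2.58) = -2.68*y^2 + 4.85*y - 7.13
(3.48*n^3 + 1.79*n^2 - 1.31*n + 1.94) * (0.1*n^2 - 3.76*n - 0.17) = 0.348*n^5 - 12.9058*n^4 - 7.453*n^3 + 4.8153*n^2 - 7.0717*n - 0.3298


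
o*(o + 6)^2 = o^3 + 12*o^2 + 36*o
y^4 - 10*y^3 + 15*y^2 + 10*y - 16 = (y - 8)*(y - 2)*(y - 1)*(y + 1)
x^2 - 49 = (x - 7)*(x + 7)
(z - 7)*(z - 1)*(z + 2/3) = z^3 - 22*z^2/3 + 5*z/3 + 14/3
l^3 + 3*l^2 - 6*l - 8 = (l - 2)*(l + 1)*(l + 4)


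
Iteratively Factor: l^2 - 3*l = (l)*(l - 3)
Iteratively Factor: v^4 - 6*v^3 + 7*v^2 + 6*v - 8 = (v + 1)*(v^3 - 7*v^2 + 14*v - 8) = (v - 4)*(v + 1)*(v^2 - 3*v + 2) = (v - 4)*(v - 1)*(v + 1)*(v - 2)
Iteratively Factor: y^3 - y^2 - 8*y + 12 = (y - 2)*(y^2 + y - 6) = (y - 2)^2*(y + 3)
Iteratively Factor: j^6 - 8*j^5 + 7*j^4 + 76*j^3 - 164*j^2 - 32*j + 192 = (j - 4)*(j^5 - 4*j^4 - 9*j^3 + 40*j^2 - 4*j - 48) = (j - 4)^2*(j^4 - 9*j^2 + 4*j + 12) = (j - 4)^2*(j - 2)*(j^3 + 2*j^2 - 5*j - 6) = (j - 4)^2*(j - 2)^2*(j^2 + 4*j + 3) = (j - 4)^2*(j - 2)^2*(j + 1)*(j + 3)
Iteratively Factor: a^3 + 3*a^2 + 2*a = (a + 2)*(a^2 + a) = (a + 1)*(a + 2)*(a)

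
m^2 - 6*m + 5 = (m - 5)*(m - 1)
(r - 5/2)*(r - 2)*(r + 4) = r^3 - r^2/2 - 13*r + 20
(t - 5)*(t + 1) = t^2 - 4*t - 5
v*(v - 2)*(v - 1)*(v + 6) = v^4 + 3*v^3 - 16*v^2 + 12*v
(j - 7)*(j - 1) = j^2 - 8*j + 7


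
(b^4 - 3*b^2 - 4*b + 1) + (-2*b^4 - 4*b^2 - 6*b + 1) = -b^4 - 7*b^2 - 10*b + 2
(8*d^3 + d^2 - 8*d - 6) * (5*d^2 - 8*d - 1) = 40*d^5 - 59*d^4 - 56*d^3 + 33*d^2 + 56*d + 6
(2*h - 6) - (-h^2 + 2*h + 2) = h^2 - 8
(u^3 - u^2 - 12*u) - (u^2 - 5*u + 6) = u^3 - 2*u^2 - 7*u - 6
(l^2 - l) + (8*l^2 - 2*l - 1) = 9*l^2 - 3*l - 1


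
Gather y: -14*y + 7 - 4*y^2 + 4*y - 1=-4*y^2 - 10*y + 6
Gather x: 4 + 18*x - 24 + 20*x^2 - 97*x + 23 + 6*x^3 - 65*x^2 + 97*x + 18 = 6*x^3 - 45*x^2 + 18*x + 21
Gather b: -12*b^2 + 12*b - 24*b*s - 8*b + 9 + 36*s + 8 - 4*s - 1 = -12*b^2 + b*(4 - 24*s) + 32*s + 16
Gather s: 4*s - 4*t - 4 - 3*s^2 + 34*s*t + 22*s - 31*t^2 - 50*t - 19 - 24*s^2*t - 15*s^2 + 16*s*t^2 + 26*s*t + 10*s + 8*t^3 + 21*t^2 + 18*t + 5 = s^2*(-24*t - 18) + s*(16*t^2 + 60*t + 36) + 8*t^3 - 10*t^2 - 36*t - 18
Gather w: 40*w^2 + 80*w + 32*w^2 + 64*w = 72*w^2 + 144*w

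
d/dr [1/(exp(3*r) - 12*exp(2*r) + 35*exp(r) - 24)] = (-3*exp(2*r) + 24*exp(r) - 35)*exp(r)/(exp(3*r) - 12*exp(2*r) + 35*exp(r) - 24)^2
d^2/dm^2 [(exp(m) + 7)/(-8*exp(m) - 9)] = (423 - 376*exp(m))*exp(m)/(512*exp(3*m) + 1728*exp(2*m) + 1944*exp(m) + 729)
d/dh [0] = 0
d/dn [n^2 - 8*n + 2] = 2*n - 8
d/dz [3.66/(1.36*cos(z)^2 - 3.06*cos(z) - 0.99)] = (9.9552*cos(z) - 11.1996)*sin(z)/(-1.36*cos(z)^2 + 3.06*cos(z) + 0.99)^2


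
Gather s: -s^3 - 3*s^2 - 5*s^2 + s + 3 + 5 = -s^3 - 8*s^2 + s + 8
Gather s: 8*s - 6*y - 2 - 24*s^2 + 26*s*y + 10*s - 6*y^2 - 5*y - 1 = -24*s^2 + s*(26*y + 18) - 6*y^2 - 11*y - 3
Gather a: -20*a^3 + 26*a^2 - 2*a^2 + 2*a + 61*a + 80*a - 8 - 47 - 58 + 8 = -20*a^3 + 24*a^2 + 143*a - 105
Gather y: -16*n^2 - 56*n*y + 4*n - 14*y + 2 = -16*n^2 + 4*n + y*(-56*n - 14) + 2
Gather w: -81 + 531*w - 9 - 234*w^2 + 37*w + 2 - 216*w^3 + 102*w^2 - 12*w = -216*w^3 - 132*w^2 + 556*w - 88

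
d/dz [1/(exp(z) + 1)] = -1/(4*cosh(z/2)^2)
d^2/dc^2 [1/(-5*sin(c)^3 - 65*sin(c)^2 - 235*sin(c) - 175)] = (9*sin(c)^5 + 134*sin(c)^4 + 624*sin(c)^3 + 686*sin(c)^2 - 1593*sin(c) - 3508)/(5*(sin(c) + 1)^2*(sin(c) + 5)^3*(sin(c) + 7)^3)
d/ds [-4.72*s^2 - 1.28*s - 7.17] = -9.44*s - 1.28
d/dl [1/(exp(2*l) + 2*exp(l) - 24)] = -2*(exp(l) + 1)*exp(l)/(exp(2*l) + 2*exp(l) - 24)^2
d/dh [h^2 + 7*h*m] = 2*h + 7*m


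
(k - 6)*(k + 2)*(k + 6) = k^3 + 2*k^2 - 36*k - 72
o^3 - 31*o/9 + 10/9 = (o - 5/3)*(o - 1/3)*(o + 2)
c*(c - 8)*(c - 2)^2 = c^4 - 12*c^3 + 36*c^2 - 32*c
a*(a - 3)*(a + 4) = a^3 + a^2 - 12*a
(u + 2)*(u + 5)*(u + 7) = u^3 + 14*u^2 + 59*u + 70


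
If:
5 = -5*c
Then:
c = -1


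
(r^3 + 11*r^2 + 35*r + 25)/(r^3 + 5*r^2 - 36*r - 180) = (r^2 + 6*r + 5)/(r^2 - 36)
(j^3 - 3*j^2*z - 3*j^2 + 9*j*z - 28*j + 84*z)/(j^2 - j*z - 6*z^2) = (j^2 - 3*j - 28)/(j + 2*z)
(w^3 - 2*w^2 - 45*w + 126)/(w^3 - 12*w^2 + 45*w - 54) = (w + 7)/(w - 3)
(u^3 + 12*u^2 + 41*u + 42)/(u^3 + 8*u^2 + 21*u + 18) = (u + 7)/(u + 3)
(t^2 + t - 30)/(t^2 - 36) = (t - 5)/(t - 6)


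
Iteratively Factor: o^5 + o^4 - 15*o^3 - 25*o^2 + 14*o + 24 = (o - 1)*(o^4 + 2*o^3 - 13*o^2 - 38*o - 24) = (o - 1)*(o + 2)*(o^3 - 13*o - 12) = (o - 1)*(o + 1)*(o + 2)*(o^2 - o - 12) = (o - 1)*(o + 1)*(o + 2)*(o + 3)*(o - 4)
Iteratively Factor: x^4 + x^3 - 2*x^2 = (x)*(x^3 + x^2 - 2*x) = x*(x + 2)*(x^2 - x) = x^2*(x + 2)*(x - 1)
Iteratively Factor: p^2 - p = (p - 1)*(p)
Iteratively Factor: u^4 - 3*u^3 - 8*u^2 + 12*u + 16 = (u + 2)*(u^3 - 5*u^2 + 2*u + 8) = (u - 4)*(u + 2)*(u^2 - u - 2) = (u - 4)*(u - 2)*(u + 2)*(u + 1)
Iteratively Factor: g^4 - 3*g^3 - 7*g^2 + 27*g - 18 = (g - 1)*(g^3 - 2*g^2 - 9*g + 18) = (g - 2)*(g - 1)*(g^2 - 9) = (g - 2)*(g - 1)*(g + 3)*(g - 3)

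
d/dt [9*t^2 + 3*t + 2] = 18*t + 3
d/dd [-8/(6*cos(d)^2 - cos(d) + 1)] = 8*(1 - 12*cos(d))*sin(d)/(6*sin(d)^2 + cos(d) - 7)^2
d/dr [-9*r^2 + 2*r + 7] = 2 - 18*r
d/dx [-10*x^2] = -20*x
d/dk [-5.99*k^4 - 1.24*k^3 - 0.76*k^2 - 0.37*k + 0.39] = -23.96*k^3 - 3.72*k^2 - 1.52*k - 0.37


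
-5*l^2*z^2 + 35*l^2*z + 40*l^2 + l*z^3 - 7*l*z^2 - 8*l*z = (-5*l + z)*(z - 8)*(l*z + l)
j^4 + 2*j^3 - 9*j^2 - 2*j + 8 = (j - 2)*(j - 1)*(j + 1)*(j + 4)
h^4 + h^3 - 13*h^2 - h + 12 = (h - 3)*(h - 1)*(h + 1)*(h + 4)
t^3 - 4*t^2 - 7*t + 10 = (t - 5)*(t - 1)*(t + 2)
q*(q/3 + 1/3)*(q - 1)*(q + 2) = q^4/3 + 2*q^3/3 - q^2/3 - 2*q/3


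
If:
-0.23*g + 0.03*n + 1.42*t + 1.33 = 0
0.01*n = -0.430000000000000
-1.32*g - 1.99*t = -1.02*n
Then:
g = -26.67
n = -43.00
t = -4.35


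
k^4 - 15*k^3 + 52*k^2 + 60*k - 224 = (k - 8)*(k - 7)*(k - 2)*(k + 2)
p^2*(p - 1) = p^3 - p^2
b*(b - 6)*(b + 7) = b^3 + b^2 - 42*b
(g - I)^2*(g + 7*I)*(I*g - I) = I*g^4 - 5*g^3 - I*g^3 + 5*g^2 + 13*I*g^2 + 7*g - 13*I*g - 7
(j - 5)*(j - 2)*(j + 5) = j^3 - 2*j^2 - 25*j + 50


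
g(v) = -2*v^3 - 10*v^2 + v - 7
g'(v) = -6*v^2 - 20*v + 1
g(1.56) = -37.37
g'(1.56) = -44.80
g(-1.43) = -23.03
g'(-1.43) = 17.33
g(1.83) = -50.92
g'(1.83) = -55.69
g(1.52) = -35.61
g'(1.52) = -43.26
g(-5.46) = 14.97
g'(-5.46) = -68.67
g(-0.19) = -7.54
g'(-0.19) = 4.58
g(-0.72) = -12.16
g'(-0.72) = 12.29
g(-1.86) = -30.59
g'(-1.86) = 17.44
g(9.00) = -2266.00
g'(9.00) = -665.00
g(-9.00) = 632.00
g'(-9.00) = -305.00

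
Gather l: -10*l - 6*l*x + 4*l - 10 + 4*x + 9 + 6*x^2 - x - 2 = l*(-6*x - 6) + 6*x^2 + 3*x - 3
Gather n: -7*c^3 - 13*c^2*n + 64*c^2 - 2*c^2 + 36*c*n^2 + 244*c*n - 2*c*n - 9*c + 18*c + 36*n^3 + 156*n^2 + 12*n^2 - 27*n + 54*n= -7*c^3 + 62*c^2 + 9*c + 36*n^3 + n^2*(36*c + 168) + n*(-13*c^2 + 242*c + 27)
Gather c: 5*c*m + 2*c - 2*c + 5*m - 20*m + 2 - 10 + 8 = 5*c*m - 15*m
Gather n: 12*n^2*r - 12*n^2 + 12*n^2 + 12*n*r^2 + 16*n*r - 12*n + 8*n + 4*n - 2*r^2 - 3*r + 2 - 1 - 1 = 12*n^2*r + n*(12*r^2 + 16*r) - 2*r^2 - 3*r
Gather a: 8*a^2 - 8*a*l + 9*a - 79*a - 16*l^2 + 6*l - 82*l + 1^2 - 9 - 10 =8*a^2 + a*(-8*l - 70) - 16*l^2 - 76*l - 18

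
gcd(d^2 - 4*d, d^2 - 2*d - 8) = d - 4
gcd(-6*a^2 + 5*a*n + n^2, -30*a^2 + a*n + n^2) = 6*a + n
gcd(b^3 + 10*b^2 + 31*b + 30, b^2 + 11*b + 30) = b + 5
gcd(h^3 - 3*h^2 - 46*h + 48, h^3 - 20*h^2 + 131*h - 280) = h - 8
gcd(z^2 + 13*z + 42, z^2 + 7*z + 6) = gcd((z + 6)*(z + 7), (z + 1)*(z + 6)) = z + 6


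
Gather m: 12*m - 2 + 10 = 12*m + 8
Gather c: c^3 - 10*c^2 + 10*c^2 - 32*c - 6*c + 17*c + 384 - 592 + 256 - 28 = c^3 - 21*c + 20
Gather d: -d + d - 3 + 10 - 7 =0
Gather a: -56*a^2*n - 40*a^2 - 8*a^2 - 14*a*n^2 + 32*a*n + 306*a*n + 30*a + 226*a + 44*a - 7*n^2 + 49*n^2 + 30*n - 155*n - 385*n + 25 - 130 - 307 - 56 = a^2*(-56*n - 48) + a*(-14*n^2 + 338*n + 300) + 42*n^2 - 510*n - 468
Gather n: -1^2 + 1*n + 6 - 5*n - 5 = -4*n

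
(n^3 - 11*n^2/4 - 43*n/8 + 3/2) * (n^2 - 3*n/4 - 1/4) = n^5 - 7*n^4/2 - 57*n^3/16 + 199*n^2/32 + 7*n/32 - 3/8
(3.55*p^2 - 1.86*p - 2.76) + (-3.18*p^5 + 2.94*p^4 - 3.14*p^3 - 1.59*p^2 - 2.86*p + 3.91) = -3.18*p^5 + 2.94*p^4 - 3.14*p^3 + 1.96*p^2 - 4.72*p + 1.15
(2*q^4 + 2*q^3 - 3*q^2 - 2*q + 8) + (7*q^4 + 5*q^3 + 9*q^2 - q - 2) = 9*q^4 + 7*q^3 + 6*q^2 - 3*q + 6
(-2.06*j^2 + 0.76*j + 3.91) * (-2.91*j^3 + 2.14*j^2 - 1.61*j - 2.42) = 5.9946*j^5 - 6.62*j^4 - 6.4351*j^3 + 12.129*j^2 - 8.1343*j - 9.4622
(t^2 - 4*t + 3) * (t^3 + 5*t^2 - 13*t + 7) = t^5 + t^4 - 30*t^3 + 74*t^2 - 67*t + 21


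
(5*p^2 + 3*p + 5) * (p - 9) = 5*p^3 - 42*p^2 - 22*p - 45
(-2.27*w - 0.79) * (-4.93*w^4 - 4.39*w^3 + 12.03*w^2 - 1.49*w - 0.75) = 11.1911*w^5 + 13.86*w^4 - 23.84*w^3 - 6.1214*w^2 + 2.8796*w + 0.5925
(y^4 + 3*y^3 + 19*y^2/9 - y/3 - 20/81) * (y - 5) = y^5 - 2*y^4 - 116*y^3/9 - 98*y^2/9 + 115*y/81 + 100/81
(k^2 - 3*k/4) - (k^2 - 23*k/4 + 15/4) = 5*k - 15/4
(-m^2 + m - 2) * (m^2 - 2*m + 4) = -m^4 + 3*m^3 - 8*m^2 + 8*m - 8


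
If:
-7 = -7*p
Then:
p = 1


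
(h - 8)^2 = h^2 - 16*h + 64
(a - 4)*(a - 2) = a^2 - 6*a + 8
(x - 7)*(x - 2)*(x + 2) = x^3 - 7*x^2 - 4*x + 28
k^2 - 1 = (k - 1)*(k + 1)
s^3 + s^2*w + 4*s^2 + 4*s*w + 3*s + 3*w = (s + 1)*(s + 3)*(s + w)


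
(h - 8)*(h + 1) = h^2 - 7*h - 8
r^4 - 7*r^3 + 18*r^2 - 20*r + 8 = (r - 2)^3*(r - 1)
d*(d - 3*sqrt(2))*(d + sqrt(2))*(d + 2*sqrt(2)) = d^4 - 14*d^2 - 12*sqrt(2)*d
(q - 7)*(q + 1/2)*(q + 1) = q^3 - 11*q^2/2 - 10*q - 7/2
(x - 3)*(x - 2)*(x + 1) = x^3 - 4*x^2 + x + 6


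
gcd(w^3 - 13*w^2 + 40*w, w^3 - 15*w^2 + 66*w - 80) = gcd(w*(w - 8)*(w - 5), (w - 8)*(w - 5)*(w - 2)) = w^2 - 13*w + 40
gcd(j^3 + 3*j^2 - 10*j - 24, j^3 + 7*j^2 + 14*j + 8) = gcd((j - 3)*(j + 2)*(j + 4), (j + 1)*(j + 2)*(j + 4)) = j^2 + 6*j + 8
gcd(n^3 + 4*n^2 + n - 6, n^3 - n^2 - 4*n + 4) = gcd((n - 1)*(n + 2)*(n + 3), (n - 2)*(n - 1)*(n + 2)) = n^2 + n - 2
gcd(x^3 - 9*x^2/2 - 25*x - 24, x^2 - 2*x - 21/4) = x + 3/2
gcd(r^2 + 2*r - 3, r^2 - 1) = r - 1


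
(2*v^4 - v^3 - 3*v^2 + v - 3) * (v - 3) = 2*v^5 - 7*v^4 + 10*v^2 - 6*v + 9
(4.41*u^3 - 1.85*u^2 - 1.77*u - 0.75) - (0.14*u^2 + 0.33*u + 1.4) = 4.41*u^3 - 1.99*u^2 - 2.1*u - 2.15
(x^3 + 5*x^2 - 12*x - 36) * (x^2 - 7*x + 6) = x^5 - 2*x^4 - 41*x^3 + 78*x^2 + 180*x - 216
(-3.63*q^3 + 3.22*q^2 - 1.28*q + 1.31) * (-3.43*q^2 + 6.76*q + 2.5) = 12.4509*q^5 - 35.5834*q^4 + 17.0826*q^3 - 5.0961*q^2 + 5.6556*q + 3.275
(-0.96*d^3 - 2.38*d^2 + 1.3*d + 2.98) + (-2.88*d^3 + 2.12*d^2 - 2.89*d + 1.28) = -3.84*d^3 - 0.26*d^2 - 1.59*d + 4.26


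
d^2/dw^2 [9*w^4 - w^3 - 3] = 6*w*(18*w - 1)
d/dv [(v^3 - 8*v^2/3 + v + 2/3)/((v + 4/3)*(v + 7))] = (9*v^4 + 150*v^3 + 43*v^2 - 460*v + 34)/(9*v^4 + 150*v^3 + 793*v^2 + 1400*v + 784)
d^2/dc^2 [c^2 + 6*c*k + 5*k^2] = 2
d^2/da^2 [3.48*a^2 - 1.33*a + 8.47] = 6.96000000000000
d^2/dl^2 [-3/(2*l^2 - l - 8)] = 6*(-4*l^2 + 2*l + (4*l - 1)^2 + 16)/(-2*l^2 + l + 8)^3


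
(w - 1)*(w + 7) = w^2 + 6*w - 7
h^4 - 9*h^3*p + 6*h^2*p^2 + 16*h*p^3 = h*(h - 8*p)*(h - 2*p)*(h + p)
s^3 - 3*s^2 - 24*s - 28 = (s - 7)*(s + 2)^2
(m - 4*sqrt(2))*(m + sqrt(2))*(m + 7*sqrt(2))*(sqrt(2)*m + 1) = sqrt(2)*m^4 + 9*m^3 - 46*sqrt(2)*m^2 - 162*m - 56*sqrt(2)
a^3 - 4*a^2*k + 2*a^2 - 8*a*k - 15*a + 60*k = (a - 3)*(a + 5)*(a - 4*k)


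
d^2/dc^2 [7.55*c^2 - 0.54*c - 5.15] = 15.1000000000000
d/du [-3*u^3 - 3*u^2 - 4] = 3*u*(-3*u - 2)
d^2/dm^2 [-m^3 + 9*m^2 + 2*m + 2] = 18 - 6*m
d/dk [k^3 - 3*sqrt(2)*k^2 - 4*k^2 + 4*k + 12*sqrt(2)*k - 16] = 3*k^2 - 6*sqrt(2)*k - 8*k + 4 + 12*sqrt(2)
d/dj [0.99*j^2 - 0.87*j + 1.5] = 1.98*j - 0.87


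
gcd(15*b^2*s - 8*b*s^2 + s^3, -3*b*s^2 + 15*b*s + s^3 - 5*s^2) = -3*b*s + s^2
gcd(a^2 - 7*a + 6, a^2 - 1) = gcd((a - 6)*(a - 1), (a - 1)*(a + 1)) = a - 1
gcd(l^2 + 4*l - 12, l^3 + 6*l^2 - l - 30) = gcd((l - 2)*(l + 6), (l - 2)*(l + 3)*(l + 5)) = l - 2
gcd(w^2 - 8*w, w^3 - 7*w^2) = w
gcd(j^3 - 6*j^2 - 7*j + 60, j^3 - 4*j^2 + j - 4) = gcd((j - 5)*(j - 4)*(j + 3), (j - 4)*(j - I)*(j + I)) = j - 4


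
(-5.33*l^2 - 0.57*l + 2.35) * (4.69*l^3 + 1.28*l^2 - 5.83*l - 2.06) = -24.9977*l^5 - 9.4957*l^4 + 41.3658*l^3 + 17.3109*l^2 - 12.5263*l - 4.841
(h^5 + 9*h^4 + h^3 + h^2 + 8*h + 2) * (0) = 0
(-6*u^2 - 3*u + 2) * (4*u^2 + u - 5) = -24*u^4 - 18*u^3 + 35*u^2 + 17*u - 10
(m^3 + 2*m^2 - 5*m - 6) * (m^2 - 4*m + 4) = m^5 - 2*m^4 - 9*m^3 + 22*m^2 + 4*m - 24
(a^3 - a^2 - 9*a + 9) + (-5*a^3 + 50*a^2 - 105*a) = -4*a^3 + 49*a^2 - 114*a + 9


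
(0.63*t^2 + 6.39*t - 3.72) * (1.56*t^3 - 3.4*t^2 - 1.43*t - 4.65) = 0.9828*t^5 + 7.8264*t^4 - 28.4301*t^3 + 0.5808*t^2 - 24.3939*t + 17.298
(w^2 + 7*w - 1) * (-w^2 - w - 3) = -w^4 - 8*w^3 - 9*w^2 - 20*w + 3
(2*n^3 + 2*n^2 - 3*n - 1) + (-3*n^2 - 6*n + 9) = 2*n^3 - n^2 - 9*n + 8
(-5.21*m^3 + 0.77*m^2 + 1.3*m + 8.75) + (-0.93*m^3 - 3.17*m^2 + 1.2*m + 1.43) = -6.14*m^3 - 2.4*m^2 + 2.5*m + 10.18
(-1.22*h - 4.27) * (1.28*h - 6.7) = -1.5616*h^2 + 2.7084*h + 28.609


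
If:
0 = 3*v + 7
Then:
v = -7/3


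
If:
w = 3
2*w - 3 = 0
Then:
No Solution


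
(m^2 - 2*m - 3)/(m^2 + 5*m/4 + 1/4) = 4*(m - 3)/(4*m + 1)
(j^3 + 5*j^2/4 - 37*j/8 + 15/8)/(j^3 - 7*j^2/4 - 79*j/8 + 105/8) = (2*j - 1)/(2*j - 7)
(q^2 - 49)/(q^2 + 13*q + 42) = (q - 7)/(q + 6)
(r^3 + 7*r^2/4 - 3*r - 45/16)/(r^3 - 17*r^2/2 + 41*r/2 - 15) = (8*r^2 + 26*r + 15)/(8*(r^2 - 7*r + 10))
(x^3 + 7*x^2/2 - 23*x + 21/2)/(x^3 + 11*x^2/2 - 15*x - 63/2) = (2*x - 1)/(2*x + 3)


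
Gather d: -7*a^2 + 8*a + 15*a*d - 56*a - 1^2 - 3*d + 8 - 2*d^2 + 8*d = -7*a^2 - 48*a - 2*d^2 + d*(15*a + 5) + 7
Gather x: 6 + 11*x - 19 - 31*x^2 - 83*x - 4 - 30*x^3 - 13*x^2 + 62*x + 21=-30*x^3 - 44*x^2 - 10*x + 4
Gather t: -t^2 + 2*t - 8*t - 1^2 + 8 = -t^2 - 6*t + 7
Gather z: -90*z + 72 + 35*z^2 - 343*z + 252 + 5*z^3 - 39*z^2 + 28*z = 5*z^3 - 4*z^2 - 405*z + 324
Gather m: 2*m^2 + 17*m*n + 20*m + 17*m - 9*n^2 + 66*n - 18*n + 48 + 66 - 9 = 2*m^2 + m*(17*n + 37) - 9*n^2 + 48*n + 105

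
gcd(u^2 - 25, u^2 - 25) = u^2 - 25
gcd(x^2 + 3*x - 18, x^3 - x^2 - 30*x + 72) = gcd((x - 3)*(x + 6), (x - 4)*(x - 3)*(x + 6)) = x^2 + 3*x - 18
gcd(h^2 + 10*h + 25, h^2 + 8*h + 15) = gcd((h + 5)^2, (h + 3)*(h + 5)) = h + 5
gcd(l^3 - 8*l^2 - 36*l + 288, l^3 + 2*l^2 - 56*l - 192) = l^2 - 2*l - 48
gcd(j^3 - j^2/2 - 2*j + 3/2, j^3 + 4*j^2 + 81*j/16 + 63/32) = j + 3/2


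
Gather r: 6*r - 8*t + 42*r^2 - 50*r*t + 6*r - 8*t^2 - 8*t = 42*r^2 + r*(12 - 50*t) - 8*t^2 - 16*t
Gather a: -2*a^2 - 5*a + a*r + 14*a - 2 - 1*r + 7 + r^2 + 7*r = -2*a^2 + a*(r + 9) + r^2 + 6*r + 5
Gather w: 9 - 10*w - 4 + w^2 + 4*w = w^2 - 6*w + 5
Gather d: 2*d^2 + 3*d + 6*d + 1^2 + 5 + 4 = 2*d^2 + 9*d + 10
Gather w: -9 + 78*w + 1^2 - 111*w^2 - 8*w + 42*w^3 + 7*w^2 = 42*w^3 - 104*w^2 + 70*w - 8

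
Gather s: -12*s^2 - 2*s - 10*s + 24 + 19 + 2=-12*s^2 - 12*s + 45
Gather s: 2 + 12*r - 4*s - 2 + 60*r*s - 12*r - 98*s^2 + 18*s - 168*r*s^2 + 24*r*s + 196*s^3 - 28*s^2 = 196*s^3 + s^2*(-168*r - 126) + s*(84*r + 14)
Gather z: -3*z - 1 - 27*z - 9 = -30*z - 10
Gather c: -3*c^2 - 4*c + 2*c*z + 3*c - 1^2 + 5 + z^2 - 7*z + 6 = -3*c^2 + c*(2*z - 1) + z^2 - 7*z + 10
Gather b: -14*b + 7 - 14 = -14*b - 7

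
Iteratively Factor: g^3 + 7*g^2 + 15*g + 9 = (g + 3)*(g^2 + 4*g + 3) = (g + 3)^2*(g + 1)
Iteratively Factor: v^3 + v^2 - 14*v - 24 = (v - 4)*(v^2 + 5*v + 6) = (v - 4)*(v + 2)*(v + 3)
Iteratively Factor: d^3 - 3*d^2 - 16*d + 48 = (d - 4)*(d^2 + d - 12) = (d - 4)*(d + 4)*(d - 3)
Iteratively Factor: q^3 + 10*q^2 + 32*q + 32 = (q + 4)*(q^2 + 6*q + 8) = (q + 4)^2*(q + 2)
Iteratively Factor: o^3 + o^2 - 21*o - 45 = (o + 3)*(o^2 - 2*o - 15) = (o - 5)*(o + 3)*(o + 3)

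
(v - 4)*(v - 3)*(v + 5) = v^3 - 2*v^2 - 23*v + 60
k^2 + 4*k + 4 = (k + 2)^2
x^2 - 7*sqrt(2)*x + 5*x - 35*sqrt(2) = (x + 5)*(x - 7*sqrt(2))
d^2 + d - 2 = (d - 1)*(d + 2)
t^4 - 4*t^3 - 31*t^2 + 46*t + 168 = (t - 7)*(t - 3)*(t + 2)*(t + 4)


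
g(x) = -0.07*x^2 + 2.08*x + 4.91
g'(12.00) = 0.40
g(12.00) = 19.79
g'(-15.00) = 4.18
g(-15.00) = -42.04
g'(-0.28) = 2.12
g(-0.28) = 4.32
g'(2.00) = 1.80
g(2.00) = 8.79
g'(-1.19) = 2.25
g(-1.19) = 2.34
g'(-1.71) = 2.32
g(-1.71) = 1.15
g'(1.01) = 1.94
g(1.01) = 6.94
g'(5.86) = 1.26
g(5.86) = 14.70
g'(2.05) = 1.79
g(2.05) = 8.88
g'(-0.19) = 2.11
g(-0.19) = 4.51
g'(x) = 2.08 - 0.14*x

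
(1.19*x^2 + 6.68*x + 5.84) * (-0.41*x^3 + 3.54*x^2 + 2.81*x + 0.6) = -0.4879*x^5 + 1.4738*x^4 + 24.5967*x^3 + 40.1584*x^2 + 20.4184*x + 3.504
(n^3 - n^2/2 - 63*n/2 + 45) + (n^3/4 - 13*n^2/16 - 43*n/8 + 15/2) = 5*n^3/4 - 21*n^2/16 - 295*n/8 + 105/2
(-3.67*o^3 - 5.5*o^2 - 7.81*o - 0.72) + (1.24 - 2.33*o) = -3.67*o^3 - 5.5*o^2 - 10.14*o + 0.52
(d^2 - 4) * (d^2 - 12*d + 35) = d^4 - 12*d^3 + 31*d^2 + 48*d - 140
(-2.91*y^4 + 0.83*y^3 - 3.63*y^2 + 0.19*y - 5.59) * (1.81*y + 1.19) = -5.2671*y^5 - 1.9606*y^4 - 5.5826*y^3 - 3.9758*y^2 - 9.8918*y - 6.6521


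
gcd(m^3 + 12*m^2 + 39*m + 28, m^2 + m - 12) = m + 4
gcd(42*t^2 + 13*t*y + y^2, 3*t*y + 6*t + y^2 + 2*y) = 1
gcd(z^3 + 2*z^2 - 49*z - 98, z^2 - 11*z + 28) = z - 7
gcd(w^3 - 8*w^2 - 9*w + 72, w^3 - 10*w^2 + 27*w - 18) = w - 3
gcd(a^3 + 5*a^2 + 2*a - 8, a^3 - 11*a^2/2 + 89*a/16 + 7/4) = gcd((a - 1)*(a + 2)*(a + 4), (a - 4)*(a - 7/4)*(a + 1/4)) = 1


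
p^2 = p^2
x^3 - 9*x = x*(x - 3)*(x + 3)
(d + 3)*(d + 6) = d^2 + 9*d + 18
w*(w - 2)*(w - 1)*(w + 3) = w^4 - 7*w^2 + 6*w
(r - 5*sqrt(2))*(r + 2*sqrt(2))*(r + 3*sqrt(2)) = r^3 - 38*r - 60*sqrt(2)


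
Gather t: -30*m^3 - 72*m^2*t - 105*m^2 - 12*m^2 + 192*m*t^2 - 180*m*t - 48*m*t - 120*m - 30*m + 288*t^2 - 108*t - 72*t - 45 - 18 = -30*m^3 - 117*m^2 - 150*m + t^2*(192*m + 288) + t*(-72*m^2 - 228*m - 180) - 63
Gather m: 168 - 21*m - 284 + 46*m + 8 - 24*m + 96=m - 12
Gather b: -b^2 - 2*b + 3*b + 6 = -b^2 + b + 6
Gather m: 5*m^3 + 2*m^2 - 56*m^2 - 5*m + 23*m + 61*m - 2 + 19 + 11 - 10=5*m^3 - 54*m^2 + 79*m + 18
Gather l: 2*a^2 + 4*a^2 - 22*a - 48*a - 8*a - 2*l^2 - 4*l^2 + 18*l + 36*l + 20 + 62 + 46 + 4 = 6*a^2 - 78*a - 6*l^2 + 54*l + 132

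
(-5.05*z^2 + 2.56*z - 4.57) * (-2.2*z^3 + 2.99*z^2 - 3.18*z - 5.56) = 11.11*z^5 - 20.7315*z^4 + 33.7674*z^3 + 6.27289999999999*z^2 + 0.299000000000003*z + 25.4092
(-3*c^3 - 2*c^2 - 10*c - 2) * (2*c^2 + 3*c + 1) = -6*c^5 - 13*c^4 - 29*c^3 - 36*c^2 - 16*c - 2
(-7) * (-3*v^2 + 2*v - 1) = 21*v^2 - 14*v + 7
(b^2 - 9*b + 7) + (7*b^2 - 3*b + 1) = 8*b^2 - 12*b + 8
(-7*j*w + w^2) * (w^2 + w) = -7*j*w^3 - 7*j*w^2 + w^4 + w^3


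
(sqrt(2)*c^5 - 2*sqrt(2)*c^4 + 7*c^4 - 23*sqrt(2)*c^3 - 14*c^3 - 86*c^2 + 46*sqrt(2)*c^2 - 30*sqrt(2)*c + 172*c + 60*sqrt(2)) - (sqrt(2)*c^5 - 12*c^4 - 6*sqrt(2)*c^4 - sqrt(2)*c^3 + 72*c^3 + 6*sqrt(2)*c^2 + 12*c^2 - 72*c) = 4*sqrt(2)*c^4 + 19*c^4 - 86*c^3 - 22*sqrt(2)*c^3 - 98*c^2 + 40*sqrt(2)*c^2 - 30*sqrt(2)*c + 244*c + 60*sqrt(2)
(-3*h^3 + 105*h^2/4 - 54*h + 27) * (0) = 0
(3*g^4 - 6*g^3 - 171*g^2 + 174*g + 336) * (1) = 3*g^4 - 6*g^3 - 171*g^2 + 174*g + 336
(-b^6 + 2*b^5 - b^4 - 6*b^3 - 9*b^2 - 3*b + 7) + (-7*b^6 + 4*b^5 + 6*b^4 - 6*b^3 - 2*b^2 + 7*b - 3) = -8*b^6 + 6*b^5 + 5*b^4 - 12*b^3 - 11*b^2 + 4*b + 4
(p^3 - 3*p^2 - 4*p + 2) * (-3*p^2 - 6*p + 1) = -3*p^5 + 3*p^4 + 31*p^3 + 15*p^2 - 16*p + 2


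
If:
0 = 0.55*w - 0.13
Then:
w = 0.24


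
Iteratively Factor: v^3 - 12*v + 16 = (v - 2)*(v^2 + 2*v - 8) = (v - 2)^2*(v + 4)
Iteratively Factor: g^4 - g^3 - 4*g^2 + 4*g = (g - 1)*(g^3 - 4*g) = g*(g - 1)*(g^2 - 4) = g*(g - 1)*(g + 2)*(g - 2)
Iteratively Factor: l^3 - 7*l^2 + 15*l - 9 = (l - 3)*(l^2 - 4*l + 3) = (l - 3)*(l - 1)*(l - 3)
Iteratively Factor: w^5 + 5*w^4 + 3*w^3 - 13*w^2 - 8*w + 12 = (w + 2)*(w^4 + 3*w^3 - 3*w^2 - 7*w + 6) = (w - 1)*(w + 2)*(w^3 + 4*w^2 + w - 6) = (w - 1)^2*(w + 2)*(w^2 + 5*w + 6) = (w - 1)^2*(w + 2)*(w + 3)*(w + 2)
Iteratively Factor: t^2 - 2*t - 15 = (t + 3)*(t - 5)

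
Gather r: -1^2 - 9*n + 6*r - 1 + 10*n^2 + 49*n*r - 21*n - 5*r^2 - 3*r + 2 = 10*n^2 - 30*n - 5*r^2 + r*(49*n + 3)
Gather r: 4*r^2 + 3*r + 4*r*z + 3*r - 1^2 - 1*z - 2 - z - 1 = 4*r^2 + r*(4*z + 6) - 2*z - 4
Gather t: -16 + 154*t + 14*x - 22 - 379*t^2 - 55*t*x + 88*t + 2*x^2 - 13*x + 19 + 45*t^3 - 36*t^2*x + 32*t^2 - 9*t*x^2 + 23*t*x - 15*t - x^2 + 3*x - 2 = 45*t^3 + t^2*(-36*x - 347) + t*(-9*x^2 - 32*x + 227) + x^2 + 4*x - 21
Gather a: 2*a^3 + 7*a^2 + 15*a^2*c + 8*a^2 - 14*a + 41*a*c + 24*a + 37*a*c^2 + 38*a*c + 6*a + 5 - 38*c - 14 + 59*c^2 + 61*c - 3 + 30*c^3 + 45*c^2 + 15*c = 2*a^3 + a^2*(15*c + 15) + a*(37*c^2 + 79*c + 16) + 30*c^3 + 104*c^2 + 38*c - 12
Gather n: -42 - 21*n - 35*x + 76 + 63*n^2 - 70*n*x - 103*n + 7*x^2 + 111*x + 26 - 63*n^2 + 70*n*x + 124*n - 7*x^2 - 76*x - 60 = 0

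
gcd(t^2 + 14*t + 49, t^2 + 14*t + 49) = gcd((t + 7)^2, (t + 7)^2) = t^2 + 14*t + 49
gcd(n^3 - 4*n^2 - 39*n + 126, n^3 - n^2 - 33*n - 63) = n - 7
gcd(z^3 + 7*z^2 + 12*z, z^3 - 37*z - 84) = z^2 + 7*z + 12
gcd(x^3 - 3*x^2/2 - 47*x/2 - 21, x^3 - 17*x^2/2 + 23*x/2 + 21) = x^2 - 5*x - 6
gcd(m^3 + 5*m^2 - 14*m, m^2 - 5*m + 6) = m - 2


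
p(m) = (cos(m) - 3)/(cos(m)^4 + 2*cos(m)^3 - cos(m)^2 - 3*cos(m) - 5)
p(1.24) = 0.45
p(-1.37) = 0.50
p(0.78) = 0.34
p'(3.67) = -0.05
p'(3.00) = 0.00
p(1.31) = 0.47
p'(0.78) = 0.10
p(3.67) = 0.99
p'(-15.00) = -0.13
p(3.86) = 0.98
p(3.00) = 1.00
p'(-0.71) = -0.08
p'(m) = (cos(m) - 3)*(4*sin(m)*cos(m)^3 + 6*sin(m)*cos(m)^2 - 2*sin(m)*cos(m) - 3*sin(m))/(cos(m)^4 + 2*cos(m)^3 - cos(m)^2 - 3*cos(m) - 5)^2 - sin(m)/(cos(m)^4 + 2*cos(m)^3 - cos(m)^2 - 3*cos(m) - 5)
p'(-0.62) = -0.04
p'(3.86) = -0.14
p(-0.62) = 0.33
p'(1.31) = 0.41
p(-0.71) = 0.34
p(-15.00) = 0.98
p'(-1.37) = -0.45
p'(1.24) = 0.36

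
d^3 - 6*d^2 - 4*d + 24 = (d - 6)*(d - 2)*(d + 2)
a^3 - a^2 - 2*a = a*(a - 2)*(a + 1)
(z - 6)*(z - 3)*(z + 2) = z^3 - 7*z^2 + 36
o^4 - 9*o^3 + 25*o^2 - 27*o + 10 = (o - 5)*(o - 2)*(o - 1)^2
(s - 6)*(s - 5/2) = s^2 - 17*s/2 + 15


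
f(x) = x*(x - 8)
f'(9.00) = 10.00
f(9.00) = 9.00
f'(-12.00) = -32.00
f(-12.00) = 240.00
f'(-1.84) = -11.68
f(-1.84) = 18.11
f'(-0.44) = -8.88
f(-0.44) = 3.71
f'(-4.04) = -16.08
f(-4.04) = 48.64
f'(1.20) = -5.60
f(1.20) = -8.16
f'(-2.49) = -12.98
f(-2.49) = 26.12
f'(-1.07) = -10.14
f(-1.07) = 9.70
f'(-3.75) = -15.50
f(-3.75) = 44.06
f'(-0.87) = -9.74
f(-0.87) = 7.72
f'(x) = 2*x - 8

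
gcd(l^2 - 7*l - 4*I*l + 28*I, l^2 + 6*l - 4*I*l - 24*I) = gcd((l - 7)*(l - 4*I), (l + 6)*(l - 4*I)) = l - 4*I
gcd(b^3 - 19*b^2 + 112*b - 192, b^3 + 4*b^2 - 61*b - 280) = b - 8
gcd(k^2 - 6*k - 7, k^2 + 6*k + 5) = k + 1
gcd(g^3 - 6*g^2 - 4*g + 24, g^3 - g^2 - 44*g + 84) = g^2 - 8*g + 12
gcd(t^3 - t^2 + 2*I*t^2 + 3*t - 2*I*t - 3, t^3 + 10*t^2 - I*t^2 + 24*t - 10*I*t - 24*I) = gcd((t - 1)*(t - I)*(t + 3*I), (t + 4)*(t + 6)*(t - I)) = t - I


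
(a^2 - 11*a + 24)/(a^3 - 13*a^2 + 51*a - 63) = (a - 8)/(a^2 - 10*a + 21)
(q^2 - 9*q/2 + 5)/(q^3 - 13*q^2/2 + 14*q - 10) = 1/(q - 2)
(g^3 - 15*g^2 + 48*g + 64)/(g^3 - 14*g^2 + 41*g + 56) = (g - 8)/(g - 7)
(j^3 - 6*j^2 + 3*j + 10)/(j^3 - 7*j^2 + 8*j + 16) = (j^2 - 7*j + 10)/(j^2 - 8*j + 16)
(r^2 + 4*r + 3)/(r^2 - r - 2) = (r + 3)/(r - 2)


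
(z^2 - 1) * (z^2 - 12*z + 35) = z^4 - 12*z^3 + 34*z^2 + 12*z - 35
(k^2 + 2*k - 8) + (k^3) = k^3 + k^2 + 2*k - 8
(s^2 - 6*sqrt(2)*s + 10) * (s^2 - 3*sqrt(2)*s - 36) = s^4 - 9*sqrt(2)*s^3 + 10*s^2 + 186*sqrt(2)*s - 360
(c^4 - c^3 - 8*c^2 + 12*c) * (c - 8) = c^5 - 9*c^4 + 76*c^2 - 96*c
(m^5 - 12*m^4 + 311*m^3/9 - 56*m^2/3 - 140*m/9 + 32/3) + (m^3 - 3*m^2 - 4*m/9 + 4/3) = m^5 - 12*m^4 + 320*m^3/9 - 65*m^2/3 - 16*m + 12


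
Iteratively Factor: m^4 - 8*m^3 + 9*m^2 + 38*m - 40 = (m + 2)*(m^3 - 10*m^2 + 29*m - 20) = (m - 4)*(m + 2)*(m^2 - 6*m + 5) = (m - 5)*(m - 4)*(m + 2)*(m - 1)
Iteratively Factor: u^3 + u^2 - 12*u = (u)*(u^2 + u - 12) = u*(u - 3)*(u + 4)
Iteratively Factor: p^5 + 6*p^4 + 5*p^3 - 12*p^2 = (p + 3)*(p^4 + 3*p^3 - 4*p^2) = (p - 1)*(p + 3)*(p^3 + 4*p^2) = p*(p - 1)*(p + 3)*(p^2 + 4*p) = p*(p - 1)*(p + 3)*(p + 4)*(p)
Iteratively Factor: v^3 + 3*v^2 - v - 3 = (v + 3)*(v^2 - 1) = (v + 1)*(v + 3)*(v - 1)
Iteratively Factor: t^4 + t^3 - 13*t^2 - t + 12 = (t + 1)*(t^3 - 13*t + 12) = (t + 1)*(t + 4)*(t^2 - 4*t + 3) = (t - 3)*(t + 1)*(t + 4)*(t - 1)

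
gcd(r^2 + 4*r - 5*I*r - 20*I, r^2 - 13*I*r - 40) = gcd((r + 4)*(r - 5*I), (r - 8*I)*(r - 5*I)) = r - 5*I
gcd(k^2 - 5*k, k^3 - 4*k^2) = k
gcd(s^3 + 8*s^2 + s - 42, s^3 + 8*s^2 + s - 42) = s^3 + 8*s^2 + s - 42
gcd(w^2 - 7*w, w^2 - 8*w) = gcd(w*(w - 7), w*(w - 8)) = w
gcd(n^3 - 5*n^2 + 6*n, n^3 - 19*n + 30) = n^2 - 5*n + 6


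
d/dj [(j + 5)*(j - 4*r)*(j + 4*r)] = 3*j^2 + 10*j - 16*r^2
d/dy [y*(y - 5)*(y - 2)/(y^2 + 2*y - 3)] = (y^4 + 4*y^3 - 33*y^2 + 42*y - 30)/(y^4 + 4*y^3 - 2*y^2 - 12*y + 9)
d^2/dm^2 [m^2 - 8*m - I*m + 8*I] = 2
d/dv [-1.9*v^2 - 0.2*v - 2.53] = -3.8*v - 0.2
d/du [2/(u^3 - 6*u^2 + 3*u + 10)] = 6*(-u^2 + 4*u - 1)/(u^3 - 6*u^2 + 3*u + 10)^2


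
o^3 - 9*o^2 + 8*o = o*(o - 8)*(o - 1)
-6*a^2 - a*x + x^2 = (-3*a + x)*(2*a + x)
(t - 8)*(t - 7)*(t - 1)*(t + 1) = t^4 - 15*t^3 + 55*t^2 + 15*t - 56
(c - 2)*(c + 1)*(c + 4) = c^3 + 3*c^2 - 6*c - 8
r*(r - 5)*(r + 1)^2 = r^4 - 3*r^3 - 9*r^2 - 5*r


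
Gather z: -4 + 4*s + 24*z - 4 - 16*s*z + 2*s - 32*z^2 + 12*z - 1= 6*s - 32*z^2 + z*(36 - 16*s) - 9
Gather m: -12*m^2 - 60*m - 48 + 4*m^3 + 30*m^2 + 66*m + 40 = 4*m^3 + 18*m^2 + 6*m - 8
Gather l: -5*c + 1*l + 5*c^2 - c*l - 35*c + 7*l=5*c^2 - 40*c + l*(8 - c)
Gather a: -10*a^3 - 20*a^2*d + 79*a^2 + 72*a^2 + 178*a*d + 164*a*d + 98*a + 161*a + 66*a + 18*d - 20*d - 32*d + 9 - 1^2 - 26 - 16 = -10*a^3 + a^2*(151 - 20*d) + a*(342*d + 325) - 34*d - 34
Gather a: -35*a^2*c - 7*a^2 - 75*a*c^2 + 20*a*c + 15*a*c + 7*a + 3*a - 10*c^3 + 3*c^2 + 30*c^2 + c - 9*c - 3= a^2*(-35*c - 7) + a*(-75*c^2 + 35*c + 10) - 10*c^3 + 33*c^2 - 8*c - 3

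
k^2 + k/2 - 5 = (k - 2)*(k + 5/2)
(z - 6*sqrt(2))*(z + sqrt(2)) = z^2 - 5*sqrt(2)*z - 12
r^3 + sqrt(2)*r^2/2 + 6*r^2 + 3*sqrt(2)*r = r*(r + 6)*(r + sqrt(2)/2)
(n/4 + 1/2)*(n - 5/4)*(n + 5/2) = n^3/4 + 13*n^2/16 - 5*n/32 - 25/16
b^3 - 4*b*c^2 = b*(b - 2*c)*(b + 2*c)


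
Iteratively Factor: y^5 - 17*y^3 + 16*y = (y - 1)*(y^4 + y^3 - 16*y^2 - 16*y) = (y - 4)*(y - 1)*(y^3 + 5*y^2 + 4*y) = y*(y - 4)*(y - 1)*(y^2 + 5*y + 4) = y*(y - 4)*(y - 1)*(y + 1)*(y + 4)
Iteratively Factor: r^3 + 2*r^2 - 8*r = (r + 4)*(r^2 - 2*r) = (r - 2)*(r + 4)*(r)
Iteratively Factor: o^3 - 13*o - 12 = (o - 4)*(o^2 + 4*o + 3) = (o - 4)*(o + 1)*(o + 3)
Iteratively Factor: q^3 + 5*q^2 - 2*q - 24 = (q - 2)*(q^2 + 7*q + 12) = (q - 2)*(q + 4)*(q + 3)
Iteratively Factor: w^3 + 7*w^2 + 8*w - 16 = (w - 1)*(w^2 + 8*w + 16) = (w - 1)*(w + 4)*(w + 4)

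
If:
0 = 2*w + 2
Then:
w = -1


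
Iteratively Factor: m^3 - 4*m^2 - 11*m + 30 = (m + 3)*(m^2 - 7*m + 10) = (m - 5)*(m + 3)*(m - 2)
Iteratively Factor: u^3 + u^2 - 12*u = (u - 3)*(u^2 + 4*u) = u*(u - 3)*(u + 4)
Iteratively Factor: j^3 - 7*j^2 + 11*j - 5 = (j - 5)*(j^2 - 2*j + 1) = (j - 5)*(j - 1)*(j - 1)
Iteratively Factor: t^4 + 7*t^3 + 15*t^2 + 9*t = (t + 3)*(t^3 + 4*t^2 + 3*t) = t*(t + 3)*(t^2 + 4*t + 3) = t*(t + 1)*(t + 3)*(t + 3)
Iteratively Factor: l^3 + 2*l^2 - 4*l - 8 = (l - 2)*(l^2 + 4*l + 4) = (l - 2)*(l + 2)*(l + 2)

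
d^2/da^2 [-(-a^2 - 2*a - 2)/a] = 4/a^3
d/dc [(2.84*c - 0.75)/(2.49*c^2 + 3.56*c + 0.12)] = (-7.0716*c^2 + 3.735*c + 3.0108)/(6.2001*c^4 + 17.7288*c^3 + 13.2712*c^2 + 0.8544*c + 0.0144)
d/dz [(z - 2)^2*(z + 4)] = 3*z^2 - 12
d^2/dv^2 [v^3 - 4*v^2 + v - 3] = 6*v - 8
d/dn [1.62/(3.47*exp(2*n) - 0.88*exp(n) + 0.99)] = (1.4256 - 11.2428*exp(n))*exp(n)/(3.47*exp(2*n) - 0.88*exp(n) + 0.99)^2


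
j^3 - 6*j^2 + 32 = (j - 4)^2*(j + 2)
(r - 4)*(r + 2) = r^2 - 2*r - 8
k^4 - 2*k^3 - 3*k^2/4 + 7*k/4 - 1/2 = (k - 2)*(k - 1/2)^2*(k + 1)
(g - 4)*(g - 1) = g^2 - 5*g + 4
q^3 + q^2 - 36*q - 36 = (q - 6)*(q + 1)*(q + 6)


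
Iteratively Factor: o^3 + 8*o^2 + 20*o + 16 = (o + 2)*(o^2 + 6*o + 8) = (o + 2)^2*(o + 4)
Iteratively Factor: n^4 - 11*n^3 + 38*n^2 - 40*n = (n - 2)*(n^3 - 9*n^2 + 20*n) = n*(n - 2)*(n^2 - 9*n + 20) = n*(n - 5)*(n - 2)*(n - 4)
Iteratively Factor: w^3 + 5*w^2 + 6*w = (w + 2)*(w^2 + 3*w) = w*(w + 2)*(w + 3)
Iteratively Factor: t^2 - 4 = (t + 2)*(t - 2)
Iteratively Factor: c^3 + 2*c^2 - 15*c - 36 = (c - 4)*(c^2 + 6*c + 9) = (c - 4)*(c + 3)*(c + 3)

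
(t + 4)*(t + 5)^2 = t^3 + 14*t^2 + 65*t + 100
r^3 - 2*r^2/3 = r^2*(r - 2/3)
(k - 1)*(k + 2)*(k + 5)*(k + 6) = k^4 + 12*k^3 + 39*k^2 + 8*k - 60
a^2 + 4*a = a*(a + 4)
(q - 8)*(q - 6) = q^2 - 14*q + 48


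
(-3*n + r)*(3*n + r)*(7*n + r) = -63*n^3 - 9*n^2*r + 7*n*r^2 + r^3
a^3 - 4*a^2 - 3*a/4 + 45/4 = (a - 3)*(a - 5/2)*(a + 3/2)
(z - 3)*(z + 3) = z^2 - 9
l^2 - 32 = (l - 4*sqrt(2))*(l + 4*sqrt(2))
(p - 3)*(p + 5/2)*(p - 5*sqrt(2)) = p^3 - 5*sqrt(2)*p^2 - p^2/2 - 15*p/2 + 5*sqrt(2)*p/2 + 75*sqrt(2)/2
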